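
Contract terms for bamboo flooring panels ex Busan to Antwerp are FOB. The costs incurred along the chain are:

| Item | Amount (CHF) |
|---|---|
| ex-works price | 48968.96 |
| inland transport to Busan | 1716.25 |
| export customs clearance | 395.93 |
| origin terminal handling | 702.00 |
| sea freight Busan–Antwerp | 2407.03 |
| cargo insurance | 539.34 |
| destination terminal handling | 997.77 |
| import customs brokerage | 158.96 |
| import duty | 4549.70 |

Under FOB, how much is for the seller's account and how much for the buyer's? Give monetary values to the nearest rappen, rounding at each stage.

FOB: the seller bears costs until goods are on board at the origin port; the buyer bears freight, insurance and all costs thereafter.
Seller's account: goods 48968.96 + inland to port 1716.25 + export clearance 395.93 + origin terminal 702.00 = 51783.14
Buyer's account: freight 2407.03 + insurance 539.34 + destination terminal 997.77 + brokerage 158.96 + duty 4549.70 = 8652.80

Seller: CHF 51783.14; buyer: CHF 8652.80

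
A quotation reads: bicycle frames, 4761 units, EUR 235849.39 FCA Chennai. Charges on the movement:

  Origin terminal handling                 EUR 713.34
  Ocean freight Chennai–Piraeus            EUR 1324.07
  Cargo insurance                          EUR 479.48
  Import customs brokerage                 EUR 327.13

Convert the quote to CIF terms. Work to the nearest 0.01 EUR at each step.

Not relevant to the conversion: brokerage — on the buyer under both terms; not part of either seller's price.
From FCA to CIF, the seller additionally bears: origin terminal, freight, insurance.
CIF price = 235849.39 + 713.34 + 1324.07 + 479.48 = 238366.28

CIF price: EUR 238366.28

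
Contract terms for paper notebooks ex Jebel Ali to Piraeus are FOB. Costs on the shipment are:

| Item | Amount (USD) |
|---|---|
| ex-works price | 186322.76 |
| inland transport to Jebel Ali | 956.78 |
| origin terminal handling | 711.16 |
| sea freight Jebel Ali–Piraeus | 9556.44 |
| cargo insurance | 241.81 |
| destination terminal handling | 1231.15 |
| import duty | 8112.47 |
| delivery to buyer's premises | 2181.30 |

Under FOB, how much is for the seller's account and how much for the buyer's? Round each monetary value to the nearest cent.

Seller: USD 187990.70; buyer: USD 21323.17

FOB: the seller bears costs until goods are on board at the origin port; the buyer bears freight, insurance and all costs thereafter.
Seller's account: goods 186322.76 + inland to port 956.78 + origin terminal 711.16 = 187990.70
Buyer's account: freight 9556.44 + insurance 241.81 + destination terminal 1231.15 + duty 8112.47 + delivery 2181.30 = 21323.17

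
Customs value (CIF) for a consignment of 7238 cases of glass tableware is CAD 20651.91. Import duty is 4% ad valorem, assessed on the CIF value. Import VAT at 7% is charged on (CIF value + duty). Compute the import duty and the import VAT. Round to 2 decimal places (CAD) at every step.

Import duty: CAD 826.08; import VAT: CAD 1503.46

Import duty = 20651.91 × 4% = 826.08
VAT base = CIF + duty = 20651.91 + 826.08 = 21477.99
Import VAT = 21477.99 × 7% = 1503.46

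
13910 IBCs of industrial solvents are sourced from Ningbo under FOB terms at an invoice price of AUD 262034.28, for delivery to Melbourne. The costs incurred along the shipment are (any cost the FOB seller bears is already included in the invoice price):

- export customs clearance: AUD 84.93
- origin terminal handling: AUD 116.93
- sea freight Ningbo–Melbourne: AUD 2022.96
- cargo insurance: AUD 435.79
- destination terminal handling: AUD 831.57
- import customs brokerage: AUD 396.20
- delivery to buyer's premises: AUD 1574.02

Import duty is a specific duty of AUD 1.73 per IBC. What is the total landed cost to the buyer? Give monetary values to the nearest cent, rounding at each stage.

Total landed cost: AUD 291359.12

FOB: the seller bears costs until goods are on board at the origin port; the buyer bears freight, insurance and all costs thereafter.
Already in the invoice (seller's account under FOB): export clearance, origin terminal — exclude.
CIF value = FOB price + freight + insurance = 262034.28 + 2022.96 + 435.79 = 264493.03
Import duty = 13910 × 1.73 = 24064.30
Buyer bears: freight 2022.96 + insurance 435.79 + destination terminal 831.57 + brokerage 396.20 + delivery 1574.02 + duty 24064.30 = 29324.84
Landed cost = invoice 262034.28 + 29324.84 = 291359.12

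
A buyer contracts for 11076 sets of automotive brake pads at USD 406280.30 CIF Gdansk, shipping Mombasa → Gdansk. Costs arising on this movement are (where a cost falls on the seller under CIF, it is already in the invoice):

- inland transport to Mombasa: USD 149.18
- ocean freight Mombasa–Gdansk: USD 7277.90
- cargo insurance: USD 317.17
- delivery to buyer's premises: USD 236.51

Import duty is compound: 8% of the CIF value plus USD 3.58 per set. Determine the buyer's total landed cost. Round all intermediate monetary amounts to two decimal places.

CIF: the seller pays costs through ocean freight and marine insurance to the destination port.
Already in the invoice (seller's account under CIF): inland to port, freight, insurance — exclude.
The CIF price already equals the CIF value: 406280.30
Ad valorem component: 406280.30 × 8% = 32502.42
Specific component: 11076 × 3.58 = 39652.08
Import duty = 32502.42 + 39652.08 = 72154.50
Buyer bears: delivery 236.51 + duty 72154.50 = 72391.01
Landed cost = invoice 406280.30 + 72391.01 = 478671.31

Total landed cost: USD 478671.31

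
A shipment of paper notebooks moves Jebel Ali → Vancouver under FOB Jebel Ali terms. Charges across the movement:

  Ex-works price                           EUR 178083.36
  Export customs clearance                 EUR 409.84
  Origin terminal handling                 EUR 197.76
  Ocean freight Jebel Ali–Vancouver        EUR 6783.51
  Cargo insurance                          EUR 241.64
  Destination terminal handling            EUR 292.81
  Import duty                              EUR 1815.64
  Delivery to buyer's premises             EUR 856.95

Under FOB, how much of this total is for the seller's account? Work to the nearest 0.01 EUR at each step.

FOB: the seller bears costs until goods are on board at the origin port; the buyer bears freight, insurance and all costs thereafter.
Seller's account: goods 178083.36 + export clearance 409.84 + origin terminal 197.76 = 178690.96
Buyer's account: freight 6783.51 + insurance 241.64 + destination terminal 292.81 + duty 1815.64 + delivery 856.95 = 9990.55

Seller's account: EUR 178690.96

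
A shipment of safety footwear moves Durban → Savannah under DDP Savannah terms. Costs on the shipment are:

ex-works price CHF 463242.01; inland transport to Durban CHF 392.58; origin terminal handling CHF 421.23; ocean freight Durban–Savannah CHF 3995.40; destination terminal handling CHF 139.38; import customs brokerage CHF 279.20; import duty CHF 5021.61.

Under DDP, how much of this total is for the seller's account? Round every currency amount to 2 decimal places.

Seller's account: CHF 473491.41

DDP: the seller bears all costs including import duty.
Seller's account: goods 463242.01 + inland to port 392.58 + origin terminal 421.23 + freight 3995.40 + destination terminal 139.38 + brokerage 279.20 + duty 5021.61 = 473491.41
Buyer's account: 0.00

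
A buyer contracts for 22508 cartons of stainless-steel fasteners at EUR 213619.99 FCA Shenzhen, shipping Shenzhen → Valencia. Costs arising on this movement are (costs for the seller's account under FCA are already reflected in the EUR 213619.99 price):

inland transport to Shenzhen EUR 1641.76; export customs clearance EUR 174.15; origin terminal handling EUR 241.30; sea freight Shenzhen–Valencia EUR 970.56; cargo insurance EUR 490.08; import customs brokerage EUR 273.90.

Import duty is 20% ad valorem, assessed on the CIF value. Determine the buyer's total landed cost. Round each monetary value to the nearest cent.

Total landed cost: EUR 258660.22

FCA: the seller delivers export-cleared goods to the carrier; the buyer bears costs from that point.
Already in the invoice (seller's account under FCA): inland to port, export clearance — exclude.
CIF value = FCA price + origin terminal + freight + insurance = 213619.99 + 241.30 + 970.56 + 490.08 = 215321.93
Import duty = 215321.93 × 20% = 43064.39
Buyer bears: origin terminal 241.30 + freight 970.56 + insurance 490.08 + brokerage 273.90 + duty 43064.39 = 45040.23
Landed cost = invoice 213619.99 + 45040.23 = 258660.22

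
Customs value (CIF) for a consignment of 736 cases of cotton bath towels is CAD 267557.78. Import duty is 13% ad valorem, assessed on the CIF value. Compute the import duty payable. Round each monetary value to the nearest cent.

Import duty = 267557.78 × 13% = 34782.51

Import duty: CAD 34782.51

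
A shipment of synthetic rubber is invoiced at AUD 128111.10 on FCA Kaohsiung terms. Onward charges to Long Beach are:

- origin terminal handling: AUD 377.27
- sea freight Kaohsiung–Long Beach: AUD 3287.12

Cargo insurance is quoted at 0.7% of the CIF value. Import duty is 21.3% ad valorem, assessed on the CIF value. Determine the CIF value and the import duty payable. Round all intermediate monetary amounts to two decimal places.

Let C be the CIF value. C = FCA price + pre-shipment costs + freight + 0.7% × C
C − 0.7% × C = 128111.10 + 377.27 + 3287.12
0.993 × C = 131775.49
C = 131775.49 / 0.993 = 132704.42
Insurance premium = 0.7% × 132704.42 = 928.93
Import duty = 132704.42 × 21.3% = 28266.04

CIF value: AUD 132704.42; import duty: AUD 28266.04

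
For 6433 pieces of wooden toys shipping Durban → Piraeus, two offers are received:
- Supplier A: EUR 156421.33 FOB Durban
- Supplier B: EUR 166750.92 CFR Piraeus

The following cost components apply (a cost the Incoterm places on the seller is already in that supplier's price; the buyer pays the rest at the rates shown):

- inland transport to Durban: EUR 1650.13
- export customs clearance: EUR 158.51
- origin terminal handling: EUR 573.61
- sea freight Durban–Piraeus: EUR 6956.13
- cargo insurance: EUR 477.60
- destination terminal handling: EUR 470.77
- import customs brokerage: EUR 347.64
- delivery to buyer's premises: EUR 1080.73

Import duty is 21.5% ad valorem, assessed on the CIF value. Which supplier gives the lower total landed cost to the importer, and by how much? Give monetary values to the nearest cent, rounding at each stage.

Supplier A is cheaper by EUR 4098.75

Supplier A (FOB):
CIF value = FOB price + freight + insurance = 156421.33 + 6956.13 + 477.60 = 163855.06
Import duty = 163855.06 × 21.5% = 35228.84
Buyer bears (A): 6956.13 + 477.60 + 470.77 + 347.64 + 1080.73 = 9332.87
Landed cost (A) = invoice 156421.33 + 9332.87 + duty 35228.84 = 200983.04
Supplier B (CFR):
CIF value = CFR price + insurance = 166750.92 + 477.60 = 167228.52
Import duty = 167228.52 × 21.5% = 35954.13
Buyer bears (B): 477.60 + 470.77 + 347.64 + 1080.73 = 2376.74
Landed cost (B) = invoice 166750.92 + 2376.74 + duty 35954.13 = 205081.79
Difference = |200983.04 − 205081.79| = 4098.75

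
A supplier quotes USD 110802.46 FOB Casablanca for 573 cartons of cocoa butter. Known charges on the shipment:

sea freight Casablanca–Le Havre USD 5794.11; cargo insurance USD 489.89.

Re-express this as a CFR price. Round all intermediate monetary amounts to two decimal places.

Not relevant to the conversion: insurance — on the buyer under both terms; not part of either seller's price.
From FOB to CFR, the seller additionally bears: freight.
CFR price = 110802.46 + 5794.11 = 116596.57

CFR price: USD 116596.57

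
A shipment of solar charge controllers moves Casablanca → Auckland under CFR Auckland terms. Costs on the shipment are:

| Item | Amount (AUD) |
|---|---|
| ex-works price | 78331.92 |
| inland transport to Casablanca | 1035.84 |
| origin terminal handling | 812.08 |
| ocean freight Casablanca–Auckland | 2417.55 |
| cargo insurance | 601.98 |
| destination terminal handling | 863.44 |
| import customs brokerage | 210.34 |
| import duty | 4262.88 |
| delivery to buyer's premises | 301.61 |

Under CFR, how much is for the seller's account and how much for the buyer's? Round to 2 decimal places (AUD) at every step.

Seller: AUD 82597.39; buyer: AUD 6240.25

CFR: the seller pays costs through ocean freight to the destination port, but not insurance.
Seller's account: goods 78331.92 + inland to port 1035.84 + origin terminal 812.08 + freight 2417.55 = 82597.39
Buyer's account: insurance 601.98 + destination terminal 863.44 + brokerage 210.34 + duty 4262.88 + delivery 301.61 = 6240.25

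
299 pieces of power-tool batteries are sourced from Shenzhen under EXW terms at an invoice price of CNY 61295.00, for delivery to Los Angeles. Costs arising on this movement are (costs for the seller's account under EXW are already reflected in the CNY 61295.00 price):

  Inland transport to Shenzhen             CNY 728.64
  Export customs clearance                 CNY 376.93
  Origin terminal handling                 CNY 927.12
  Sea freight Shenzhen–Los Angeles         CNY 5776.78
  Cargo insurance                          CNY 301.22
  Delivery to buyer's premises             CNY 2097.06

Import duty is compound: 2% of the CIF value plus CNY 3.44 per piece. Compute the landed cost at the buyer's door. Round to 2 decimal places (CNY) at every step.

EXW: the seller makes goods available at their premises; the buyer bears all onward costs.
CIF value = EXW price + inland to port + export clearance + origin terminal + freight + insurance = 61295.00 + 728.64 + 376.93 + 927.12 + 5776.78 + 301.22 = 69405.69
Ad valorem component: 69405.69 × 2% = 1388.11
Specific component: 299 × 3.44 = 1028.56
Import duty = 1388.11 + 1028.56 = 2416.67
Buyer bears: inland to port 728.64 + export clearance 376.93 + origin terminal 927.12 + freight 5776.78 + insurance 301.22 + delivery 2097.06 + duty 2416.67 = 12624.42
Landed cost = invoice 61295.00 + 12624.42 = 73919.42

Total landed cost: CNY 73919.42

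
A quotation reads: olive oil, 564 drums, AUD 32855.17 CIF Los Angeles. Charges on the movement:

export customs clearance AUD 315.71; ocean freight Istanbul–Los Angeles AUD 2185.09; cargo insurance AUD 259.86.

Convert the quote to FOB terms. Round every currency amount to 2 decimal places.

FOB price: AUD 30410.22

Not relevant to the conversion: export clearance — on the seller under both CIF and FOB; already in the CIF price and stays in the FOB price.
From CIF to FOB, the seller no longer bears: freight, insurance.
FOB price = 32855.17 − 2185.09 − 259.86 = 30410.22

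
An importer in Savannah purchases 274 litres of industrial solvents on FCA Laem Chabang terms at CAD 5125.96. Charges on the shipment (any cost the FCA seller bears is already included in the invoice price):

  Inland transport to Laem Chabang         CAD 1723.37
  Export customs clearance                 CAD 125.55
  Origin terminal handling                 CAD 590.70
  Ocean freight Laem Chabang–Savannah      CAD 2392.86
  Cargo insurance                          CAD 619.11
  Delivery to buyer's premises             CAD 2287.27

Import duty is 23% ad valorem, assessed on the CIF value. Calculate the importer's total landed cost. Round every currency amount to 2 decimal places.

Total landed cost: CAD 13023.48

FCA: the seller delivers export-cleared goods to the carrier; the buyer bears costs from that point.
Already in the invoice (seller's account under FCA): inland to port, export clearance — exclude.
CIF value = FCA price + origin terminal + freight + insurance = 5125.96 + 590.70 + 2392.86 + 619.11 = 8728.63
Import duty = 8728.63 × 23% = 2007.58
Buyer bears: origin terminal 590.70 + freight 2392.86 + insurance 619.11 + delivery 2287.27 + duty 2007.58 = 7897.52
Landed cost = invoice 5125.96 + 7897.52 = 13023.48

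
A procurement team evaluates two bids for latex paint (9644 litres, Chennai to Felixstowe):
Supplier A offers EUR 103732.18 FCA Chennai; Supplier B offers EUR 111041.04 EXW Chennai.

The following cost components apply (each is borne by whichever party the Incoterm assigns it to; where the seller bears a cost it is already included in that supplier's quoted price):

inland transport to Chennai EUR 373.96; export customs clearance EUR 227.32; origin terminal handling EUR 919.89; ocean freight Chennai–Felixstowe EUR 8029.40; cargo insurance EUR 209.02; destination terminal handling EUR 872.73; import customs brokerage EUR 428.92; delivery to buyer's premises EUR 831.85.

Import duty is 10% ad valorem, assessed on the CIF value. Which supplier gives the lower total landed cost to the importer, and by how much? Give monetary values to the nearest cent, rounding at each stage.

Supplier A (FCA):
CIF value = FCA price + origin terminal + freight + insurance = 103732.18 + 919.89 + 8029.40 + 209.02 = 112890.49
Import duty = 112890.49 × 10% = 11289.05
Buyer bears (A): 919.89 + 8029.40 + 209.02 + 872.73 + 428.92 + 831.85 = 11291.81
Landed cost (A) = invoice 103732.18 + 11291.81 + duty 11289.05 = 126313.04
Supplier B (EXW):
CIF value = EXW price + inland to port + export clearance + origin terminal + freight + insurance = 111041.04 + 373.96 + 227.32 + 919.89 + 8029.40 + 209.02 = 120800.63
Import duty = 120800.63 × 10% = 12080.06
Buyer bears (B): 373.96 + 227.32 + 919.89 + 8029.40 + 209.02 + 872.73 + 428.92 + 831.85 = 11893.09
Landed cost (B) = invoice 111041.04 + 11893.09 + duty 12080.06 = 135014.19
Difference = |126313.04 − 135014.19| = 8701.15

Supplier A is cheaper by EUR 8701.15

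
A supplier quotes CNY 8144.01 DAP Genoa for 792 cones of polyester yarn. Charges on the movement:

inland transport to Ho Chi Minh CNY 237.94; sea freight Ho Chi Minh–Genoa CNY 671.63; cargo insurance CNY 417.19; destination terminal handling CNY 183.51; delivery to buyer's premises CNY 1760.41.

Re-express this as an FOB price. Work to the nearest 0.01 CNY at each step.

FOB price: CNY 5111.27

Not relevant to the conversion: inland to port — on the seller under both DAP and FOB; already in the DAP price and stays in the FOB price.
From DAP to FOB, the seller no longer bears: freight, insurance, destination terminal, delivery.
FOB price = 8144.01 − 671.63 − 417.19 − 183.51 − 1760.41 = 5111.27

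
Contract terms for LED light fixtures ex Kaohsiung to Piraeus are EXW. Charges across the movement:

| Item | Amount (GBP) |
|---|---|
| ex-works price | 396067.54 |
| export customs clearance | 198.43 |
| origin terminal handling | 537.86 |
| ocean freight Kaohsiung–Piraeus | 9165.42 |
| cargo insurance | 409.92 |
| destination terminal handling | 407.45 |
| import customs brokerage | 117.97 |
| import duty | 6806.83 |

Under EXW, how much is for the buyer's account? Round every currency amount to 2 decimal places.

Buyer's account: GBP 17643.88

EXW: the seller makes goods available at their premises; the buyer bears all onward costs.
Seller's account: goods 396067.54 = 396067.54
Buyer's account: export clearance 198.43 + origin terminal 537.86 + freight 9165.42 + insurance 409.92 + destination terminal 407.45 + brokerage 117.97 + duty 6806.83 = 17643.88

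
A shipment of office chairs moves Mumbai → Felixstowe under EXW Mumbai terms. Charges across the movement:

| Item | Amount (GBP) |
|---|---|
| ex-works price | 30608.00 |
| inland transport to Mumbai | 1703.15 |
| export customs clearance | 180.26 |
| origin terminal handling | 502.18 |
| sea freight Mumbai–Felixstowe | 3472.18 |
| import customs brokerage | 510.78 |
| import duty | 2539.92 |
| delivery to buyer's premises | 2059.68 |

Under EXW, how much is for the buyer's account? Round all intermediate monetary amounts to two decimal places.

EXW: the seller makes goods available at their premises; the buyer bears all onward costs.
Seller's account: goods 30608.00 = 30608.00
Buyer's account: inland to port 1703.15 + export clearance 180.26 + origin terminal 502.18 + freight 3472.18 + brokerage 510.78 + duty 2539.92 + delivery 2059.68 = 10968.15

Buyer's account: GBP 10968.15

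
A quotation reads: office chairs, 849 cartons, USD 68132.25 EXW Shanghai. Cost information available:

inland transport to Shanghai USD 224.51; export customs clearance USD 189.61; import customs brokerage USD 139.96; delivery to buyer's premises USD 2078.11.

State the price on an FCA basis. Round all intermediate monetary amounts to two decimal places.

FCA price: USD 68546.37

Not relevant to the conversion: delivery, brokerage — on the buyer under both terms; not part of either seller's price.
From EXW to FCA, the seller additionally bears: inland to port, export clearance.
FCA price = 68132.25 + 224.51 + 189.61 = 68546.37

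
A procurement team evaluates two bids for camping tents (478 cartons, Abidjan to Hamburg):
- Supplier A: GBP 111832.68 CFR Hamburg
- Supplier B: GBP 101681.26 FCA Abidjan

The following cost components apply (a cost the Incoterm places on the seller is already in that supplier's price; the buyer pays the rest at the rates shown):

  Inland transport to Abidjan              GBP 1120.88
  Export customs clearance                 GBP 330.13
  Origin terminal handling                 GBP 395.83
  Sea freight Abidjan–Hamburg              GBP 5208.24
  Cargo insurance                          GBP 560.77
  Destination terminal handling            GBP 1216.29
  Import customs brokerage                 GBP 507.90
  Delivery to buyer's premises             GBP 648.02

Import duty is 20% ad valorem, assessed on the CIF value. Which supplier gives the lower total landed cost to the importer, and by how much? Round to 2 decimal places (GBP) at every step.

Supplier B is cheaper by GBP 5456.82

Supplier A (CFR):
CIF value = CFR price + insurance = 111832.68 + 560.77 = 112393.45
Import duty = 112393.45 × 20% = 22478.69
Buyer bears (A): 560.77 + 1216.29 + 507.90 + 648.02 = 2932.98
Landed cost (A) = invoice 111832.68 + 2932.98 + duty 22478.69 = 137244.35
Supplier B (FCA):
CIF value = FCA price + origin terminal + freight + insurance = 101681.26 + 395.83 + 5208.24 + 560.77 = 107846.10
Import duty = 107846.10 × 20% = 21569.22
Buyer bears (B): 395.83 + 5208.24 + 560.77 + 1216.29 + 507.90 + 648.02 = 8537.05
Landed cost (B) = invoice 101681.26 + 8537.05 + duty 21569.22 = 131787.53
Difference = |137244.35 − 131787.53| = 5456.82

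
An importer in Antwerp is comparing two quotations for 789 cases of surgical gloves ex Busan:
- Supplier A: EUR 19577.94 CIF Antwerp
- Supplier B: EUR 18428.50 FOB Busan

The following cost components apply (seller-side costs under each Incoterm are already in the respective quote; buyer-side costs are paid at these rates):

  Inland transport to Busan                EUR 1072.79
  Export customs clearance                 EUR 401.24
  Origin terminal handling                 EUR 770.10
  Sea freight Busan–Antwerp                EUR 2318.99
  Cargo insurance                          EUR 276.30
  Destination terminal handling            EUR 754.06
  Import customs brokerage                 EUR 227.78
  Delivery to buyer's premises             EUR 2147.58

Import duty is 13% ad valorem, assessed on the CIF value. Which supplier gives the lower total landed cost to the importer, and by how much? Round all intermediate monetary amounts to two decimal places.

Supplier A (CIF):
The CIF price already equals the CIF value: 19577.94
Import duty = 19577.94 × 13% = 2545.13
Buyer bears (A): 754.06 + 227.78 + 2147.58 = 3129.42
Landed cost (A) = invoice 19577.94 + 3129.42 + duty 2545.13 = 25252.49
Supplier B (FOB):
CIF value = FOB price + freight + insurance = 18428.50 + 2318.99 + 276.30 = 21023.79
Import duty = 21023.79 × 13% = 2733.09
Buyer bears (B): 2318.99 + 276.30 + 754.06 + 227.78 + 2147.58 = 5724.71
Landed cost (B) = invoice 18428.50 + 5724.71 + duty 2733.09 = 26886.30
Difference = |25252.49 − 26886.30| = 1633.81

Supplier A is cheaper by EUR 1633.81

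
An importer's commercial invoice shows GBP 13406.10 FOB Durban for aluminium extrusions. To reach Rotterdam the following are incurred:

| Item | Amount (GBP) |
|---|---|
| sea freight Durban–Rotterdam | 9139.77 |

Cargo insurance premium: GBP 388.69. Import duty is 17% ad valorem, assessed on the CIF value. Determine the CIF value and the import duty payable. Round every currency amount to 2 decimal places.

CIF value: GBP 22934.56; import duty: GBP 3898.88

CIF = FOB price + freight + insurance
CIF = 13406.10 + 9139.77 + 388.69 = 22934.56
Import duty = 22934.56 × 17% = 3898.88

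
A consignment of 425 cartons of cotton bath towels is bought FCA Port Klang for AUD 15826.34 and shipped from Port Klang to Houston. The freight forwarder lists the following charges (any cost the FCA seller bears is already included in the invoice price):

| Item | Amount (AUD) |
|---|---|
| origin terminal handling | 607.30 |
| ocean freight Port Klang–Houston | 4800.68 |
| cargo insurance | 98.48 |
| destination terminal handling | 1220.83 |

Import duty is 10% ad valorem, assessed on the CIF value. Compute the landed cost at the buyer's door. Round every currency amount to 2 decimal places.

Total landed cost: AUD 24686.91

FCA: the seller delivers export-cleared goods to the carrier; the buyer bears costs from that point.
CIF value = FCA price + origin terminal + freight + insurance = 15826.34 + 607.30 + 4800.68 + 98.48 = 21332.80
Import duty = 21332.80 × 10% = 2133.28
Buyer bears: origin terminal 607.30 + freight 4800.68 + insurance 98.48 + destination terminal 1220.83 + duty 2133.28 = 8860.57
Landed cost = invoice 15826.34 + 8860.57 = 24686.91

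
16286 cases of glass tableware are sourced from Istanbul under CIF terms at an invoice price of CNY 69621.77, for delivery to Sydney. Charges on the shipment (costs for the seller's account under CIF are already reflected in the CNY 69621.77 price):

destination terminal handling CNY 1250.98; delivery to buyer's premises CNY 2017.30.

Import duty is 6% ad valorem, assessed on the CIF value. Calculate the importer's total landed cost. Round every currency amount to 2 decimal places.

Total landed cost: CNY 77067.36

CIF: the seller pays costs through ocean freight and marine insurance to the destination port.
The CIF price already equals the CIF value: 69621.77
Import duty = 69621.77 × 6% = 4177.31
Buyer bears: destination terminal 1250.98 + delivery 2017.30 + duty 4177.31 = 7445.59
Landed cost = invoice 69621.77 + 7445.59 = 77067.36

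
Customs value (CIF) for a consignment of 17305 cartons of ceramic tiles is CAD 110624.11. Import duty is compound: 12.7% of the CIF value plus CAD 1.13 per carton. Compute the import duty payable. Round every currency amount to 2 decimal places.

Import duty: CAD 33603.91

Ad valorem component: 110624.11 × 12.7% = 14049.26
Specific component: 17305 × 1.13 = 19554.65
Import duty = 14049.26 + 19554.65 = 33603.91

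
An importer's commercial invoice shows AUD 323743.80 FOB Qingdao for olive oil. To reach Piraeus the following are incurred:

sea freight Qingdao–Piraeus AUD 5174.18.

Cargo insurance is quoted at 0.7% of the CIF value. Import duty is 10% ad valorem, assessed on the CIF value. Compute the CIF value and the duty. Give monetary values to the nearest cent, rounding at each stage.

CIF value: AUD 331236.64; import duty: AUD 33123.66

Let C be the CIF value. C = FOB price + freight + 0.7% × C
C − 0.7% × C = 323743.80 + 5174.18
0.993 × C = 328917.98
C = 328917.98 / 0.993 = 331236.64
Insurance premium = 0.7% × 331236.64 = 2318.66
Import duty = 331236.64 × 10% = 33123.66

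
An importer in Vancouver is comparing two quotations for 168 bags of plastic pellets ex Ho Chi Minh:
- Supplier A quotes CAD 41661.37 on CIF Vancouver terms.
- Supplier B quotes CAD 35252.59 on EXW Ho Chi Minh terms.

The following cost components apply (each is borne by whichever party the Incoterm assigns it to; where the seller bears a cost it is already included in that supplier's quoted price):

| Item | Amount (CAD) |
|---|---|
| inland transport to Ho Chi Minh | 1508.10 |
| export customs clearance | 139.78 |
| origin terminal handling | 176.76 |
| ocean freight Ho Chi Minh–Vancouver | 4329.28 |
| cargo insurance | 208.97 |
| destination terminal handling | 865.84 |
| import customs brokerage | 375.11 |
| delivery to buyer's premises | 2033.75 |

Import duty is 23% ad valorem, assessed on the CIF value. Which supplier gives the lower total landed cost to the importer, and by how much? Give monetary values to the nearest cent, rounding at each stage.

Supplier B is cheaper by CAD 56.45

Supplier A (CIF):
The CIF price already equals the CIF value: 41661.37
Import duty = 41661.37 × 23% = 9582.12
Buyer bears (A): 865.84 + 375.11 + 2033.75 = 3274.70
Landed cost (A) = invoice 41661.37 + 3274.70 + duty 9582.12 = 54518.19
Supplier B (EXW):
CIF value = EXW price + inland to port + export clearance + origin terminal + freight + insurance = 35252.59 + 1508.10 + 139.78 + 176.76 + 4329.28 + 208.97 = 41615.48
Import duty = 41615.48 × 23% = 9571.56
Buyer bears (B): 1508.10 + 139.78 + 176.76 + 4329.28 + 208.97 + 865.84 + 375.11 + 2033.75 = 9637.59
Landed cost (B) = invoice 35252.59 + 9637.59 + duty 9571.56 = 54461.74
Difference = |54518.19 − 54461.74| = 56.45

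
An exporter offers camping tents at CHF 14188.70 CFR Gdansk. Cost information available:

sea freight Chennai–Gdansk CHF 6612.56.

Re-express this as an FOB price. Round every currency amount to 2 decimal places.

From CFR to FOB, the seller no longer bears: freight.
FOB price = 14188.70 − 6612.56 = 7576.14

FOB price: CHF 7576.14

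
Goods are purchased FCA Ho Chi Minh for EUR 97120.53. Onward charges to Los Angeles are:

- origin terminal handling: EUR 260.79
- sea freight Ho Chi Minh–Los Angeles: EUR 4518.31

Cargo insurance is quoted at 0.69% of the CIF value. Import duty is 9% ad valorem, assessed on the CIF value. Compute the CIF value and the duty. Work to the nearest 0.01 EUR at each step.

CIF value: EUR 102607.62; import duty: EUR 9234.69

Let C be the CIF value. C = FCA price + pre-shipment costs + freight + 0.69% × C
C − 0.69% × C = 97120.53 + 260.79 + 4518.31
0.9931 × C = 101899.63
C = 101899.63 / 0.9931 = 102607.62
Insurance premium = 0.69% × 102607.62 = 707.99
Import duty = 102607.62 × 9% = 9234.69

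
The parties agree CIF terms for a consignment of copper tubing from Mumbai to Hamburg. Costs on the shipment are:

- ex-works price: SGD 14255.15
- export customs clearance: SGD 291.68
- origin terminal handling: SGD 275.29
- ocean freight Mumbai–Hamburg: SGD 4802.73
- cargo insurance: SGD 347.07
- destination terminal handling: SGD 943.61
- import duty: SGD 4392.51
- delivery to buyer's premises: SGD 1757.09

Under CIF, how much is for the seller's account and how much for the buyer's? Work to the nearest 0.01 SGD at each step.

Seller: SGD 19971.92; buyer: SGD 7093.21

CIF: the seller pays costs through ocean freight and marine insurance to the destination port.
Seller's account: goods 14255.15 + export clearance 291.68 + origin terminal 275.29 + freight 4802.73 + insurance 347.07 = 19971.92
Buyer's account: destination terminal 943.61 + duty 4392.51 + delivery 1757.09 = 7093.21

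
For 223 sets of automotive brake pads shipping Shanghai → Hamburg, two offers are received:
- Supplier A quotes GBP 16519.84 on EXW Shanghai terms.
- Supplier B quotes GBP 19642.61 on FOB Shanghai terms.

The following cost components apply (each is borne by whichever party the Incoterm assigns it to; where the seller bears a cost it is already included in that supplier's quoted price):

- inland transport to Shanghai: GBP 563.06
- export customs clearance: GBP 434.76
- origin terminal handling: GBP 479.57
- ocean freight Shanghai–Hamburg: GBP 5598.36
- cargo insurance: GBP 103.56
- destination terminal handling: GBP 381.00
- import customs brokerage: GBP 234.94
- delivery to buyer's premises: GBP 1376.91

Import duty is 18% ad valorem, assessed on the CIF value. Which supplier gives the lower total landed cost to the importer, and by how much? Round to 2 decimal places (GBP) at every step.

Supplier A is cheaper by GBP 1941.55

Supplier A (EXW):
CIF value = EXW price + inland to port + export clearance + origin terminal + freight + insurance = 16519.84 + 563.06 + 434.76 + 479.57 + 5598.36 + 103.56 = 23699.15
Import duty = 23699.15 × 18% = 4265.85
Buyer bears (A): 563.06 + 434.76 + 479.57 + 5598.36 + 103.56 + 381.00 + 234.94 + 1376.91 = 9172.16
Landed cost (A) = invoice 16519.84 + 9172.16 + duty 4265.85 = 29957.85
Supplier B (FOB):
CIF value = FOB price + freight + insurance = 19642.61 + 5598.36 + 103.56 = 25344.53
Import duty = 25344.53 × 18% = 4562.02
Buyer bears (B): 5598.36 + 103.56 + 381.00 + 234.94 + 1376.91 = 7694.77
Landed cost (B) = invoice 19642.61 + 7694.77 + duty 4562.02 = 31899.40
Difference = |29957.85 − 31899.40| = 1941.55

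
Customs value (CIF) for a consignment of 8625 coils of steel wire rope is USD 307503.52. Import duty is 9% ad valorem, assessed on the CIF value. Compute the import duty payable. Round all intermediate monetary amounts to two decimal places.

Import duty = 307503.52 × 9% = 27675.32

Import duty: USD 27675.32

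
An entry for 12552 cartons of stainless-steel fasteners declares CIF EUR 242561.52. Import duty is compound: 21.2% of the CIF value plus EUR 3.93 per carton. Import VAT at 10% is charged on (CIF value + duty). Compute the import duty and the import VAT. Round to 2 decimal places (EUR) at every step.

Import duty: EUR 100752.40; import VAT: EUR 34331.39

Ad valorem component: 242561.52 × 21.2% = 51423.04
Specific component: 12552 × 3.93 = 49329.36
Import duty = 51423.04 + 49329.36 = 100752.40
VAT base = CIF + duty = 242561.52 + 100752.40 = 343313.92
Import VAT = 343313.92 × 10% = 34331.39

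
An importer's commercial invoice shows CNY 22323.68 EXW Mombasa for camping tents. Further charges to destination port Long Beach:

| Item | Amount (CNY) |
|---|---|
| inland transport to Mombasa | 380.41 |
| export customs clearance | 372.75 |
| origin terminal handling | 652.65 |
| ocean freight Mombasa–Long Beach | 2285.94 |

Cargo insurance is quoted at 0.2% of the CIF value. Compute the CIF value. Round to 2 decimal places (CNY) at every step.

Let C be the CIF value. C = EXW price + pre-shipment costs + freight + 0.2% × C
C − 0.2% × C = 22323.68 + 380.41 + 372.75 + 652.65 + 2285.94
0.998 × C = 26015.43
C = 26015.43 / 0.998 = 26067.57
Insurance premium = 0.2% × 26067.57 = 52.14

CIF value: CNY 26067.57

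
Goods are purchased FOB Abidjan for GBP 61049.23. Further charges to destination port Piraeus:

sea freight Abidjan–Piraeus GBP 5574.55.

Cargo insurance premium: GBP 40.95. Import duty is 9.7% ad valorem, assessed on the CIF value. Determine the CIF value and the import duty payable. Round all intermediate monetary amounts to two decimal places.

CIF = FOB price + freight + insurance
CIF = 61049.23 + 5574.55 + 40.95 = 66664.73
Import duty = 66664.73 × 9.7% = 6466.48

CIF value: GBP 66664.73; import duty: GBP 6466.48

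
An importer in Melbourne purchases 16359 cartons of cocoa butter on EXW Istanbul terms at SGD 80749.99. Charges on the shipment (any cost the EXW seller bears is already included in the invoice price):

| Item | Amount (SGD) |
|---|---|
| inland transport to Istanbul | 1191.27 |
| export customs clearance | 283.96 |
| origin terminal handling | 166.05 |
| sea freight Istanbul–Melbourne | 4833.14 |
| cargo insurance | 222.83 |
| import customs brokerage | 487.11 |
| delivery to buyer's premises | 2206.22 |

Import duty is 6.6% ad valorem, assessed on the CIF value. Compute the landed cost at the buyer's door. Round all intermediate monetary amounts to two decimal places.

EXW: the seller makes goods available at their premises; the buyer bears all onward costs.
CIF value = EXW price + inland to port + export clearance + origin terminal + freight + insurance = 80749.99 + 1191.27 + 283.96 + 166.05 + 4833.14 + 222.83 = 87447.24
Import duty = 87447.24 × 6.6% = 5771.52
Buyer bears: inland to port 1191.27 + export clearance 283.96 + origin terminal 166.05 + freight 4833.14 + insurance 222.83 + brokerage 487.11 + delivery 2206.22 + duty 5771.52 = 15162.10
Landed cost = invoice 80749.99 + 15162.10 = 95912.09

Total landed cost: SGD 95912.09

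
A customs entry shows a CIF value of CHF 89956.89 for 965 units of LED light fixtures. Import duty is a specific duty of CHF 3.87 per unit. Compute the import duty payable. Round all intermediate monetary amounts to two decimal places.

Import duty: CHF 3734.55

Import duty = 965 × 3.87 = 3734.55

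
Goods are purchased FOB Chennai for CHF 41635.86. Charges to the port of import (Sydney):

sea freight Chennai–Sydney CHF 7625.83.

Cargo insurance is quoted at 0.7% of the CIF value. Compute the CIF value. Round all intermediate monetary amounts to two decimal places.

Let C be the CIF value. C = FOB price + freight + 0.7% × C
C − 0.7% × C = 41635.86 + 7625.83
0.993 × C = 49261.69
C = 49261.69 / 0.993 = 49608.95
Insurance premium = 0.7% × 49608.95 = 347.26

CIF value: CHF 49608.95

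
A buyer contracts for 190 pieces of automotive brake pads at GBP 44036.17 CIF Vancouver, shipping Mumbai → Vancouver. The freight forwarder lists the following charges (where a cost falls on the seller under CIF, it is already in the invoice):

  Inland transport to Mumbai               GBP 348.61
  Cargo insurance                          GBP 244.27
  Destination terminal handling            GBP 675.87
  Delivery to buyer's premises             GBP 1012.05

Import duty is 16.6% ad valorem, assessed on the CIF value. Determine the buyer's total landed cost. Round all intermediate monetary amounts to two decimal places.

Total landed cost: GBP 53034.09

CIF: the seller pays costs through ocean freight and marine insurance to the destination port.
Already in the invoice (seller's account under CIF): inland to port, insurance — exclude.
The CIF price already equals the CIF value: 44036.17
Import duty = 44036.17 × 16.6% = 7310.00
Buyer bears: destination terminal 675.87 + delivery 1012.05 + duty 7310.00 = 8997.92
Landed cost = invoice 44036.17 + 8997.92 = 53034.09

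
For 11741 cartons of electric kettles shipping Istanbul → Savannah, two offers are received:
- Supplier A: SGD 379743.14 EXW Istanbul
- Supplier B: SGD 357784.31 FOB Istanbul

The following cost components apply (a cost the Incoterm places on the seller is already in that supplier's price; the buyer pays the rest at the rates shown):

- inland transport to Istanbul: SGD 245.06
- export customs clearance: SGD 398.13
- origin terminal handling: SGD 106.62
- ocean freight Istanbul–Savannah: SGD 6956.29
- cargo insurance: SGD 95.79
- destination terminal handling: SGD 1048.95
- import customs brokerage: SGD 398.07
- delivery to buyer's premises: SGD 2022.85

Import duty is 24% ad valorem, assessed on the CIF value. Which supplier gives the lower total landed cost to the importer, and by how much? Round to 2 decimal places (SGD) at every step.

Supplier A (EXW):
CIF value = EXW price + inland to port + export clearance + origin terminal + freight + insurance = 379743.14 + 245.06 + 398.13 + 106.62 + 6956.29 + 95.79 = 387545.03
Import duty = 387545.03 × 24% = 93010.81
Buyer bears (A): 245.06 + 398.13 + 106.62 + 6956.29 + 95.79 + 1048.95 + 398.07 + 2022.85 = 11271.76
Landed cost (A) = invoice 379743.14 + 11271.76 + duty 93010.81 = 484025.71
Supplier B (FOB):
CIF value = FOB price + freight + insurance = 357784.31 + 6956.29 + 95.79 = 364836.39
Import duty = 364836.39 × 24% = 87560.73
Buyer bears (B): 6956.29 + 95.79 + 1048.95 + 398.07 + 2022.85 = 10521.95
Landed cost (B) = invoice 357784.31 + 10521.95 + duty 87560.73 = 455866.99
Difference = |484025.71 − 455866.99| = 28158.72

Supplier B is cheaper by SGD 28158.72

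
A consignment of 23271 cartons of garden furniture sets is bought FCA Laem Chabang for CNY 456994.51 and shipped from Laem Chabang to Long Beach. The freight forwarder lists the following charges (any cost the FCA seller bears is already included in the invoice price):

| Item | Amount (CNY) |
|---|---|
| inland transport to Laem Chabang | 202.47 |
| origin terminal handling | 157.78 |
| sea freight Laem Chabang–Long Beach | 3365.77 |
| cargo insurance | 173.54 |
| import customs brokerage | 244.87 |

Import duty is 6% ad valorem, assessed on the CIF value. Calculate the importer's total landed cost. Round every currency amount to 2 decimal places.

FCA: the seller delivers export-cleared goods to the carrier; the buyer bears costs from that point.
Already in the invoice (seller's account under FCA): inland to port — exclude.
CIF value = FCA price + origin terminal + freight + insurance = 456994.51 + 157.78 + 3365.77 + 173.54 = 460691.60
Import duty = 460691.60 × 6% = 27641.50
Buyer bears: origin terminal 157.78 + freight 3365.77 + insurance 173.54 + brokerage 244.87 + duty 27641.50 = 31583.46
Landed cost = invoice 456994.51 + 31583.46 = 488577.97

Total landed cost: CNY 488577.97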